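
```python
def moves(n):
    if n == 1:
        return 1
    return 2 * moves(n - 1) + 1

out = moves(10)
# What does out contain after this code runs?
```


moves(10)
= 2 * moves(9) + 1
= 2 * (2 * moves(8) + 1) + 1
= 2 * (2 * (2 * moves(7) + 1) + 1) + 1
= 2 * (2 * (2 * (2 * moves(6) + 1) + 1) + 1) + 1
= 2 * (2 * (2 * (2 * (2 * moves(5) + 1) + 1) + 1) + 1) + 1
= 2 * (2 * (2 * (2 * (2 * (2 * moves(4) + 1) + 1) + 1) + 1) + 1) + 1
= 2 * (2 * (2 * (2 * (2 * (2 * (2 * moves(3) + 1) + 1) + 1) + 1) + 1) + 1) + 1
= 2 * (2 * (2 * (2 * (2 * (2 * (2 * (2 * moves(2) + 1) + 1) + 1) + 1) + 1) + 1) + 1) + 1
= 2 * (2 * (2 * (2 * (2 * (2 * (2 * (2 * (2 * moves(1) + 1) + 1) + 1) + 1) + 1) + 1) + 1) + 1) + 1
Now compute bottom-up:
moves(1) = 1
moves(2) = 2 * 1 + 1 = 3
moves(3) = 2 * 3 + 1 = 7
moves(4) = 2 * 7 + 1 = 15
moves(5) = 2 * 15 + 1 = 31
moves(6) = 2 * 31 + 1 = 63
moves(7) = 2 * 63 + 1 = 127
moves(8) = 2 * 127 + 1 = 255
moves(9) = 2 * 255 + 1 = 511
moves(10) = 2 * 511 + 1 = 1023
= 1023


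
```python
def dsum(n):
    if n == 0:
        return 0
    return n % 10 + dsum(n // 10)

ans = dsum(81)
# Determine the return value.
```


dsum(81)
= 1 + dsum(8)
= 1 + 8 + dsum(0)
= 1 + 8 + 0
= 9


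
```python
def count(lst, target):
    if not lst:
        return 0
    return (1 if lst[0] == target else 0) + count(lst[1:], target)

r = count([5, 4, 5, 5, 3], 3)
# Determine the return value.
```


count([5, 4, 5, 5, 3], 3)
lst[0]=5 != 3: 0 + count([4, 5, 5, 3], 3)
lst[0]=4 != 3: 0 + count([5, 5, 3], 3)
lst[0]=5 != 3: 0 + count([5, 3], 3)
lst[0]=5 != 3: 0 + count([3], 3)
lst[0]=3 == 3: 1 + count([], 3)
= 1


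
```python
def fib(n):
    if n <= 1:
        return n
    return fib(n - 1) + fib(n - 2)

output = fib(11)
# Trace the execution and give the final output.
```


fib(11)
= fib(10) + fib(9)
= (fib(9) + fib(8)) + fib(9)
Computing bottom-up: fib(0)=0, fib(1)=1, fib(2)=1, fib(3)=2, fib(4)=3, fib(5)=5, fib(6)=8, fib(7)=13, fib(8)=21, fib(9)=34, fib(10)=55, fib(11)=89
= 89


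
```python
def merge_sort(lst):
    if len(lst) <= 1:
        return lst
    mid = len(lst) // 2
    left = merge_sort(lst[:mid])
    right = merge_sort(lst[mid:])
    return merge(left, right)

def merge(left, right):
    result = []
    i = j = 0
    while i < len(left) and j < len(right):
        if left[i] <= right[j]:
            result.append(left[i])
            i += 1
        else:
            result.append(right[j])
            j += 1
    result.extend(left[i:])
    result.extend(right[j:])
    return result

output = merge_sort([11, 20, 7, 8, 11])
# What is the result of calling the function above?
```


merge_sort([11, 20, 7, 8, 11])
Split into [11, 20] and [7, 8, 11]
Left sorted: [11, 20]
Right sorted: [7, 8, 11]
Merge [11, 20] and [7, 8, 11]
= [7, 8, 11, 11, 20]


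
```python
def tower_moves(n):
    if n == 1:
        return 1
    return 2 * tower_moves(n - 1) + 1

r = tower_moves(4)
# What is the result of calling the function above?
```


tower_moves(4)
= 2 * tower_moves(3) + 1
= 2 * (2 * tower_moves(2) + 1) + 1
= 2 * (2 * (2 * tower_moves(1) + 1) + 1) + 1
Now compute bottom-up:
tower_moves(1) = 1
tower_moves(2) = 2 * 1 + 1 = 3
tower_moves(3) = 2 * 3 + 1 = 7
tower_moves(4) = 2 * 7 + 1 = 15
= 15


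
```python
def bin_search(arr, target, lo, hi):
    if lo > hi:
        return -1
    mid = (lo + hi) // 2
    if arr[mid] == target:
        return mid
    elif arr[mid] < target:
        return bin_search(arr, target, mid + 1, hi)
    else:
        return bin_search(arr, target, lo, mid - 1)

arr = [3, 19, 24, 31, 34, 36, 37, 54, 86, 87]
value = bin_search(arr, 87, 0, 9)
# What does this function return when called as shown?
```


bin_search(arr, 87, 0, 9)
lo=0, hi=9, mid=4, arr[mid]=34
34 < 87, search right half
lo=5, hi=9, mid=7, arr[mid]=54
54 < 87, search right half
lo=8, hi=9, mid=8, arr[mid]=86
86 < 87, search right half
lo=9, hi=9, mid=9, arr[mid]=87
arr[9] == 87, found at index 9
= 9


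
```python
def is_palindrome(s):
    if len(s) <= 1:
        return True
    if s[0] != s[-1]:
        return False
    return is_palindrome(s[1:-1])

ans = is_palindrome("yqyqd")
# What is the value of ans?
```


is_palindrome("yqyqd")
"yqyqd": s[0]='y' != s[-1]='d' -> False
= False


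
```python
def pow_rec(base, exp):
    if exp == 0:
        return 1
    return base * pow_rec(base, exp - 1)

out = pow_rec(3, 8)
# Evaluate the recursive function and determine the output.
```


pow_rec(3, 8)
= 3 * pow_rec(3, 7)
= 3 * 3 * pow_rec(3, 6)
= 3 * 3 * 3 * pow_rec(3, 5)
= 3 * 3 * 3 * 3 * pow_rec(3, 4)
= 3 * 3 * 3 * 3 * 3 * pow_rec(3, 3)
= 3 * 3 * 3 * 3 * 3 * 3 * pow_rec(3, 2)
= 3 * 3 * 3 * 3 * 3 * 3 * 3 * pow_rec(3, 1)
= 3 * 3 * 3 * 3 * 3 * 3 * 3 * 3 * pow_rec(3, 0)
= 3 * 3 * 3 * 3 * 3 * 3 * 3 * 3 * 1
= 6561


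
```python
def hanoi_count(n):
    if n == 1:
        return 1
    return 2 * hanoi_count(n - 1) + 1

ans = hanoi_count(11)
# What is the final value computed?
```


hanoi_count(11)
= 2 * hanoi_count(10) + 1
= 2 * (2 * hanoi_count(9) + 1) + 1
= 2 * (2 * (2 * hanoi_count(8) + 1) + 1) + 1
= 2 * (2 * (2 * (2 * hanoi_count(7) + 1) + 1) + 1) + 1
= 2 * (2 * (2 * (2 * (2 * hanoi_count(6) + 1) + 1) + 1) + 1) + 1
= 2 * (2 * (2 * (2 * (2 * (2 * hanoi_count(5) + 1) + 1) + 1) + 1) + 1) + 1
= 2 * (2 * (2 * (2 * (2 * (2 * (2 * hanoi_count(4) + 1) + 1) + 1) + 1) + 1) + 1) + 1
= 2 * (2 * (2 * (2 * (2 * (2 * (2 * (2 * hanoi_count(3) + 1) + 1) + 1) + 1) + 1) + 1) + 1) + 1
= 2 * (2 * (2 * (2 * (2 * (2 * (2 * (2 * (2 * hanoi_count(2) + 1) + 1) + 1) + 1) + 1) + 1) + 1) + 1) + 1
= 2 * (2 * (2 * (2 * (2 * (2 * (2 * (2 * (2 * (2 * hanoi_count(1) + 1) + 1) + 1) + 1) + 1) + 1) + 1) + 1) + 1) + 1
Now compute bottom-up:
hanoi_count(1) = 1
hanoi_count(2) = 2 * 1 + 1 = 3
hanoi_count(3) = 2 * 3 + 1 = 7
hanoi_count(4) = 2 * 7 + 1 = 15
hanoi_count(5) = 2 * 15 + 1 = 31
hanoi_count(6) = 2 * 31 + 1 = 63
hanoi_count(7) = 2 * 63 + 1 = 127
hanoi_count(8) = 2 * 127 + 1 = 255
hanoi_count(9) = 2 * 255 + 1 = 511
hanoi_count(10) = 2 * 511 + 1 = 1023
hanoi_count(11) = 2 * 1023 + 1 = 2047
= 2047


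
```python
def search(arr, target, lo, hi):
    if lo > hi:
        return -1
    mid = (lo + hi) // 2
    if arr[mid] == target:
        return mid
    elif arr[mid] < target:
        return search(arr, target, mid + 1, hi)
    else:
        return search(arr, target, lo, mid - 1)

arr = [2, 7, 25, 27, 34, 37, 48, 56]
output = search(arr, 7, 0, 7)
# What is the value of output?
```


search(arr, 7, 0, 7)
lo=0, hi=7, mid=3, arr[mid]=27
27 > 7, search left half
lo=0, hi=2, mid=1, arr[mid]=7
arr[1] == 7, found at index 1
= 1


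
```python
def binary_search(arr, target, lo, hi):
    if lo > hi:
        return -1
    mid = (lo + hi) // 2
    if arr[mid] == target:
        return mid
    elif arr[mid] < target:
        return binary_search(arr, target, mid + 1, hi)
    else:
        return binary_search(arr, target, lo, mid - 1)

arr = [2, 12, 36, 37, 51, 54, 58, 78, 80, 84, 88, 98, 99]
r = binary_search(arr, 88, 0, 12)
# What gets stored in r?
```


binary_search(arr, 88, 0, 12)
lo=0, hi=12, mid=6, arr[mid]=58
58 < 88, search right half
lo=7, hi=12, mid=9, arr[mid]=84
84 < 88, search right half
lo=10, hi=12, mid=11, arr[mid]=98
98 > 88, search left half
lo=10, hi=10, mid=10, arr[mid]=88
arr[10] == 88, found at index 10
= 10


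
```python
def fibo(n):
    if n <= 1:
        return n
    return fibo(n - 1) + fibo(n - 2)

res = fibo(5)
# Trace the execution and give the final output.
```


fibo(5)
= fibo(4) + fibo(3)
= (fibo(3) + fibo(2)) + fibo(3)
Computing bottom-up: fibo(0)=0, fibo(1)=1, fibo(2)=1, fibo(3)=2, fibo(4)=3, fibo(5)=5
= 5


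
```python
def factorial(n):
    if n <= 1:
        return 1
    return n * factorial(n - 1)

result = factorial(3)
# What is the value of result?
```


factorial(3)
= 3 * factorial(2)
= 3 * 2 * factorial(1)
= 3 * 2 * 1
= 6


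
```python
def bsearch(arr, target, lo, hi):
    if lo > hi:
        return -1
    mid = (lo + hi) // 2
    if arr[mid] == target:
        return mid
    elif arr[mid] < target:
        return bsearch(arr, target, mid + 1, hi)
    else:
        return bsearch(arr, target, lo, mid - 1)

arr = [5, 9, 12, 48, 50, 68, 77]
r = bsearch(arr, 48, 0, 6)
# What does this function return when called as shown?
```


bsearch(arr, 48, 0, 6)
lo=0, hi=6, mid=3, arr[mid]=48
arr[3] == 48, found at index 3
= 3


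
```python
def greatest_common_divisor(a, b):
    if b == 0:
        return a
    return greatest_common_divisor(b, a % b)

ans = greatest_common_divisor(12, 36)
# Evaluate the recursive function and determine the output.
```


greatest_common_divisor(12, 36)
= greatest_common_divisor(36, 12 % 36) = greatest_common_divisor(36, 12)
= greatest_common_divisor(12, 36 % 12) = greatest_common_divisor(12, 0)
b == 0, return a = 12


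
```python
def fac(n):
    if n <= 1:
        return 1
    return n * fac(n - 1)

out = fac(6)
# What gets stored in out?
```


fac(6)
= 6 * fac(5)
= 6 * 5 * fac(4)
= 6 * 5 * 4 * fac(3)
= 6 * 5 * 4 * 3 * fac(2)
= 6 * 5 * 4 * 3 * 2 * fac(1)
= 6 * 5 * 4 * 3 * 2 * 1
= 720


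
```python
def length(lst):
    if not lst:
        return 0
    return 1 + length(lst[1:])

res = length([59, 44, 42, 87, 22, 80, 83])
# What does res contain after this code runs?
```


length([59, 44, 42, 87, 22, 80, 83])
= 1 + length([44, 42, 87, 22, 80, 83])
= 1 + 1 + length([42, 87, 22, 80, 83])
= 1 + 1 + 1 + length([87, 22, 80, 83])
= 1 + 1 + 1 + 1 + length([22, 80, 83])
= 1 + 1 + 1 + 1 + 1 + length([80, 83])
= 1 + 1 + 1 + 1 + 1 + 1 + length([83])
= 1 + 1 + 1 + 1 + 1 + 1 + 1 + length([])
= 1 + 1 + 1 + 1 + 1 + 1 + 1 + 0
= 7


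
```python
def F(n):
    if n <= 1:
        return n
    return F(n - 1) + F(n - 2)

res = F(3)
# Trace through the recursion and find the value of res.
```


F(3)
= F(2) + F(1)
Computing bottom-up: F(0)=0, F(1)=1, F(2)=1, F(3)=2
= 2


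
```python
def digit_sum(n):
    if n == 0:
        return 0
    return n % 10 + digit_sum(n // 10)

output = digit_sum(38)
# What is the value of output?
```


digit_sum(38)
= 8 + digit_sum(3)
= 8 + 3 + digit_sum(0)
= 8 + 3 + 0
= 11


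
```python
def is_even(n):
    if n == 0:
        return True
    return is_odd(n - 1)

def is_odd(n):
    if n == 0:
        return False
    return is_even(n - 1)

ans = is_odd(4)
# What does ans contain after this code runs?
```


is_odd(4)
= is_even(3)
= is_odd(2)
= is_even(1)
= is_odd(0)
n == 0: return False
= False


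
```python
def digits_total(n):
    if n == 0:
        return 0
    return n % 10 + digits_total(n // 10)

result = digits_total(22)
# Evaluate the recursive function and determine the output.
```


digits_total(22)
= 2 + digits_total(2)
= 2 + 2 + digits_total(0)
= 2 + 2 + 0
= 4


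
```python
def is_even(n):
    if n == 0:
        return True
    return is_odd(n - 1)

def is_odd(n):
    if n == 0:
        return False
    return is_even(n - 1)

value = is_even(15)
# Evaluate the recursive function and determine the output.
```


is_even(15)
= is_odd(14)
= is_even(13)
= is_odd(12)
= is_even(11)
= is_odd(10)
= is_even(9)
= is_odd(8)
= is_even(7)
= is_odd(6)
= is_even(5)
= is_odd(4)
= is_even(3)
= is_odd(2)
= is_even(1)
= is_odd(0)
n == 0: return False
= False


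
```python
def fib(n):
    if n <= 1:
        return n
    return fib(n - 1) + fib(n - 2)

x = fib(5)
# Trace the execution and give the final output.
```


fib(5)
= fib(4) + fib(3)
= (fib(3) + fib(2)) + fib(3)
Computing bottom-up: fib(0)=0, fib(1)=1, fib(2)=1, fib(3)=2, fib(4)=3, fib(5)=5
= 5


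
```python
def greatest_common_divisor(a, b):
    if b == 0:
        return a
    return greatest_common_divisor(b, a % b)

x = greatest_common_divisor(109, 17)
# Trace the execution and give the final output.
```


greatest_common_divisor(109, 17)
= greatest_common_divisor(17, 109 % 17) = greatest_common_divisor(17, 7)
= greatest_common_divisor(7, 17 % 7) = greatest_common_divisor(7, 3)
= greatest_common_divisor(3, 7 % 3) = greatest_common_divisor(3, 1)
= greatest_common_divisor(1, 3 % 1) = greatest_common_divisor(1, 0)
b == 0, return a = 1


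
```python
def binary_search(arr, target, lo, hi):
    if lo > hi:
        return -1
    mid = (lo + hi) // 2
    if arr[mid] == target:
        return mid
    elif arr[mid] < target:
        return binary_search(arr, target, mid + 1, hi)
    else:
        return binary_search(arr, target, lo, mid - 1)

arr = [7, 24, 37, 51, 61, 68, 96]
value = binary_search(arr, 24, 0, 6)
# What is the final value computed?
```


binary_search(arr, 24, 0, 6)
lo=0, hi=6, mid=3, arr[mid]=51
51 > 24, search left half
lo=0, hi=2, mid=1, arr[mid]=24
arr[1] == 24, found at index 1
= 1


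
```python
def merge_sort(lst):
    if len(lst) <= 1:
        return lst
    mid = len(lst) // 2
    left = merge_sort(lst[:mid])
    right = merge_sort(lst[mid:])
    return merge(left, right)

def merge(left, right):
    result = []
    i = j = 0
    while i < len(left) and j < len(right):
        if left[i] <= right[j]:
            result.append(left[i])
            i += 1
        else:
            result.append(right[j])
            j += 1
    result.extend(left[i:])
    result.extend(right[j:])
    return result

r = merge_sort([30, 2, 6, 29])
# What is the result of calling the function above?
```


merge_sort([30, 2, 6, 29])
Split into [30, 2] and [6, 29]
Left sorted: [2, 30]
Right sorted: [6, 29]
Merge [2, 30] and [6, 29]
= [2, 6, 29, 30]


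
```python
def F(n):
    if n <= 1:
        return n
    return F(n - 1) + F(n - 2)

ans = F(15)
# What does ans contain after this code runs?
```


F(15)
= F(14) + F(13)
= (F(13) + F(12)) + F(13)
Computing bottom-up: F(0)=0, F(1)=1, F(2)=1, F(3)=2, F(4)=3, F(5)=5, F(6)=8, F(7)=13, F(8)=21, F(9)=34, F(10)=55, F(11)=89, F(12)=144, F(13)=233, F(14)=377, F(15)=610
= 610


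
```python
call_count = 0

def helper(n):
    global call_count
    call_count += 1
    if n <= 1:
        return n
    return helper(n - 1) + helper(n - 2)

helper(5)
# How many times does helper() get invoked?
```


helper(5) calls helper(4) and helper(3); each non-base call branches into two more.
Let C(k) = total number of calls made by helper(k), including the call to helper(k) itself.
Base cases: C(0) = 1, C(1) = 1
Recurrence: C(k) = 1 + C(k-1) + C(k-2)
  C(2) = 1 + C(1) + C(0) = 1 + 1 + 1 = 3
  C(3) = 1 + C(2) + C(1) = 1 + 3 + 1 = 5
  C(4) = 1 + C(3) + C(2) = 1 + 5 + 3 = 9
  C(5) = 1 + C(4) + C(3) = 1 + 9 + 5 = 15
Total calls = C(5) = 15


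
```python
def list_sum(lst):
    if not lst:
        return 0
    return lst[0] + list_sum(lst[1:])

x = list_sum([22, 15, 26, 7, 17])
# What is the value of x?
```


list_sum([22, 15, 26, 7, 17])
= 22 + list_sum([15, 26, 7, 17])
= 22 + 15 + list_sum([26, 7, 17])
= 22 + 15 + 26 + list_sum([7, 17])
= 22 + 15 + 26 + 7 + list_sum([17])
= 22 + 15 + 26 + 7 + 17 + list_sum([])
= 22 + 15 + 26 + 7 + 17 + 0
= 87


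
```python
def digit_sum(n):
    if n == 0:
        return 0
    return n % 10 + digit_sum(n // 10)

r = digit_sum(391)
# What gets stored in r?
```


digit_sum(391)
= 1 + digit_sum(39)
= 1 + 9 + digit_sum(3)
= 1 + 9 + 3 + digit_sum(0)
= 1 + 9 + 3 + 0
= 13


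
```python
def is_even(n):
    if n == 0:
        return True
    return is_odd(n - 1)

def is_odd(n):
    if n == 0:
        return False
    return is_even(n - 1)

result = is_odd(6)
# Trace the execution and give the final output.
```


is_odd(6)
= is_even(5)
= is_odd(4)
= is_even(3)
= is_odd(2)
= is_even(1)
= is_odd(0)
n == 0: return False
= False


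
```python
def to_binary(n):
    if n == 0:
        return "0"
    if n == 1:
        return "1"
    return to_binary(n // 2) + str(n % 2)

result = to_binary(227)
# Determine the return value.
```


to_binary(227)
= to_binary(113) + "1"
= to_binary(56) + "1" + "1"
= to_binary(28) + "0" + "1" + "1"
= to_binary(14) + "0" + "0" + "1" + "1"
= to_binary(7) + "0" + "0" + "0" + "1" + "1"
= to_binary(3) + "1" + "0" + "0" + "0" + "1" + "1"
= to_binary(1) + "1" + "1" + "0" + "0" + "0" + "1" + "1"
= "1" + "1" + "1" + "0" + "0" + "0" + "1" + "1"
= "11100011"


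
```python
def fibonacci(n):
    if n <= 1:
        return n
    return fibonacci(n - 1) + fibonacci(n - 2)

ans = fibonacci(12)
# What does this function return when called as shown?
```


fibonacci(12)
= fibonacci(11) + fibonacci(10)
= (fibonacci(10) + fibonacci(9)) + fibonacci(10)
Computing bottom-up: fibonacci(0)=0, fibonacci(1)=1, fibonacci(2)=1, fibonacci(3)=2, fibonacci(4)=3, fibonacci(5)=5, fibonacci(6)=8, fibonacci(7)=13, fibonacci(8)=21, fibonacci(9)=34, fibonacci(10)=55, fibonacci(11)=89, fibonacci(12)=144
= 144


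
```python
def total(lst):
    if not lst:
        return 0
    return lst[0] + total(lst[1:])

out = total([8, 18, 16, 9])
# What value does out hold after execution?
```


total([8, 18, 16, 9])
= 8 + total([18, 16, 9])
= 8 + 18 + total([16, 9])
= 8 + 18 + 16 + total([9])
= 8 + 18 + 16 + 9 + total([])
= 8 + 18 + 16 + 9 + 0
= 51


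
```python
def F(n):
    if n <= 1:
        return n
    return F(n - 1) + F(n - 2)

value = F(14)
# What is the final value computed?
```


F(14)
= F(13) + F(12)
= (F(12) + F(11)) + F(12)
Computing bottom-up: F(0)=0, F(1)=1, F(2)=1, F(3)=2, F(4)=3, F(5)=5, F(6)=8, F(7)=13, F(8)=21, F(9)=34, F(10)=55, F(11)=89, F(12)=144, F(13)=233, F(14)=377
= 377


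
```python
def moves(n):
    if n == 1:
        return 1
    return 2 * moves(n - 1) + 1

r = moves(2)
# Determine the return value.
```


moves(2)
= 2 * moves(1) + 1
Now compute bottom-up:
moves(1) = 1
moves(2) = 2 * 1 + 1 = 3
= 3


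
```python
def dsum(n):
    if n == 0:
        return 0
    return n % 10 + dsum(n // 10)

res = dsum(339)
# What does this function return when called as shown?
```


dsum(339)
= 9 + dsum(33)
= 9 + 3 + dsum(3)
= 9 + 3 + 3 + dsum(0)
= 9 + 3 + 3 + 0
= 15


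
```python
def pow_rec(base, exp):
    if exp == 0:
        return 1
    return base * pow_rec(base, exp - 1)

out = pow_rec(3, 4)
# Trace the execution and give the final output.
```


pow_rec(3, 4)
= 3 * pow_rec(3, 3)
= 3 * 3 * pow_rec(3, 2)
= 3 * 3 * 3 * pow_rec(3, 1)
= 3 * 3 * 3 * 3 * pow_rec(3, 0)
= 3 * 3 * 3 * 3 * 1
= 81


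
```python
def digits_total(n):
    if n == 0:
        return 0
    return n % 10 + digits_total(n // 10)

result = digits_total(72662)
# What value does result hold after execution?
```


digits_total(72662)
= 2 + digits_total(7266)
= 2 + 6 + digits_total(726)
= 2 + 6 + 6 + digits_total(72)
= 2 + 6 + 6 + 2 + digits_total(7)
= 2 + 6 + 6 + 2 + 7 + digits_total(0)
= 2 + 6 + 6 + 2 + 7 + 0
= 23


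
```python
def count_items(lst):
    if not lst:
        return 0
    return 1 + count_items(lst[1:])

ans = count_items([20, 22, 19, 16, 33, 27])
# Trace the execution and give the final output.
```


count_items([20, 22, 19, 16, 33, 27])
= 1 + count_items([22, 19, 16, 33, 27])
= 1 + 1 + count_items([19, 16, 33, 27])
= 1 + 1 + 1 + count_items([16, 33, 27])
= 1 + 1 + 1 + 1 + count_items([33, 27])
= 1 + 1 + 1 + 1 + 1 + count_items([27])
= 1 + 1 + 1 + 1 + 1 + 1 + count_items([])
= 1 + 1 + 1 + 1 + 1 + 1 + 0
= 6


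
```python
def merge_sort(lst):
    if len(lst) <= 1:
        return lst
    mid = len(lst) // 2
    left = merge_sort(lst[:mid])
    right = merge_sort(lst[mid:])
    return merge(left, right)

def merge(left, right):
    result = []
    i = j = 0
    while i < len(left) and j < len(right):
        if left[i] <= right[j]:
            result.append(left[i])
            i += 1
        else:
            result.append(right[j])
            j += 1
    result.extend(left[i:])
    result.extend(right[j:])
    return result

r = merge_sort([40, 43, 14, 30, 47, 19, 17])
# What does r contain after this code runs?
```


merge_sort([40, 43, 14, 30, 47, 19, 17])
Split into [40, 43, 14] and [30, 47, 19, 17]
Left sorted: [14, 40, 43]
Right sorted: [17, 19, 30, 47]
Merge [14, 40, 43] and [17, 19, 30, 47]
= [14, 17, 19, 30, 40, 43, 47]


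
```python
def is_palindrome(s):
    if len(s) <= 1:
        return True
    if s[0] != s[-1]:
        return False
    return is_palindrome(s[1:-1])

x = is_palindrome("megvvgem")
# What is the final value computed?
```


is_palindrome("megvvgem")
"megvvgem": s[0]='m' == s[-1]='m' -> is_palindrome("egvvge")
"egvvge": s[0]='e' == s[-1]='e' -> is_palindrome("gvvg")
"gvvg": s[0]='g' == s[-1]='g' -> is_palindrome("vv")
"vv": s[0]='v' == s[-1]='v' -> is_palindrome("")
"": len <= 1 -> True
= True


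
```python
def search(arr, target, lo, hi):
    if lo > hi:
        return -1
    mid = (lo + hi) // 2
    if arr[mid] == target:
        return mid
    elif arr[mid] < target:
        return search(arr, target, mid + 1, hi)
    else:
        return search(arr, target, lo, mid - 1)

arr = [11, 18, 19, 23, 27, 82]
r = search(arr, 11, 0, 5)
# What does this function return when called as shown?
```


search(arr, 11, 0, 5)
lo=0, hi=5, mid=2, arr[mid]=19
19 > 11, search left half
lo=0, hi=1, mid=0, arr[mid]=11
arr[0] == 11, found at index 0
= 0


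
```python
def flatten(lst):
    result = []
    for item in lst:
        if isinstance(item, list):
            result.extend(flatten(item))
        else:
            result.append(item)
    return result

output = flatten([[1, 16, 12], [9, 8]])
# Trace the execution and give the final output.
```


flatten([[1, 16, 12], [9, 8]])
Processing each element:
  [1, 16, 12] is a list -> flatten recursively -> [1, 16, 12]
  [9, 8] is a list -> flatten recursively -> [9, 8]
= [1, 16, 12, 9, 8]


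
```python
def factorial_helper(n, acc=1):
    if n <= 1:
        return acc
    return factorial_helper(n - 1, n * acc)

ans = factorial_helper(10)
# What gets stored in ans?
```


factorial_helper(10, 1)
= factorial_helper(9, 10 * 1) = factorial_helper(9, 10)
= factorial_helper(8, 9 * 10) = factorial_helper(8, 90)
= factorial_helper(7, 8 * 90) = factorial_helper(7, 720)
= factorial_helper(6, 7 * 720) = factorial_helper(6, 5040)
= factorial_helper(5, 6 * 5040) = factorial_helper(5, 30240)
= factorial_helper(4, 5 * 30240) = factorial_helper(4, 151200)
= factorial_helper(3, 4 * 151200) = factorial_helper(3, 604800)
= factorial_helper(2, 3 * 604800) = factorial_helper(2, 1814400)
= factorial_helper(1, 2 * 1814400) = factorial_helper(1, 3628800)
n <= 1, return acc = 3628800


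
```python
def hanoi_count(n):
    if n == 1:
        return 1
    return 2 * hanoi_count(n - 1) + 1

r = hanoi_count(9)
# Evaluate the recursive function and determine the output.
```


hanoi_count(9)
= 2 * hanoi_count(8) + 1
= 2 * (2 * hanoi_count(7) + 1) + 1
= 2 * (2 * (2 * hanoi_count(6) + 1) + 1) + 1
= 2 * (2 * (2 * (2 * hanoi_count(5) + 1) + 1) + 1) + 1
= 2 * (2 * (2 * (2 * (2 * hanoi_count(4) + 1) + 1) + 1) + 1) + 1
= 2 * (2 * (2 * (2 * (2 * (2 * hanoi_count(3) + 1) + 1) + 1) + 1) + 1) + 1
= 2 * (2 * (2 * (2 * (2 * (2 * (2 * hanoi_count(2) + 1) + 1) + 1) + 1) + 1) + 1) + 1
= 2 * (2 * (2 * (2 * (2 * (2 * (2 * (2 * hanoi_count(1) + 1) + 1) + 1) + 1) + 1) + 1) + 1) + 1
Now compute bottom-up:
hanoi_count(1) = 1
hanoi_count(2) = 2 * 1 + 1 = 3
hanoi_count(3) = 2 * 3 + 1 = 7
hanoi_count(4) = 2 * 7 + 1 = 15
hanoi_count(5) = 2 * 15 + 1 = 31
hanoi_count(6) = 2 * 31 + 1 = 63
hanoi_count(7) = 2 * 63 + 1 = 127
hanoi_count(8) = 2 * 127 + 1 = 255
hanoi_count(9) = 2 * 255 + 1 = 511
= 511


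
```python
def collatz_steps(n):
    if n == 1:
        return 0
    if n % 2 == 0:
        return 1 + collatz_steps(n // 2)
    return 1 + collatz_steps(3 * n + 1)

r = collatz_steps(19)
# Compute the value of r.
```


collatz_steps(19)
19 is odd -> 3*19+1 = 58 -> collatz_steps(58)
58 is even -> collatz_steps(29)
29 is odd -> 3*29+1 = 88 -> collatz_steps(88)
88 is even -> collatz_steps(44)
44 is even -> collatz_steps(22)
22 is even -> collatz_steps(11)
11 is odd -> 3*11+1 = 34 -> collatz_steps(34)
34 is even -> collatz_steps(17)
17 is odd -> 3*17+1 = 52 -> collatz_steps(52)
52 is even -> collatz_steps(26)
26 is even -> collatz_steps(13)
13 is odd -> 3*13+1 = 40 -> collatz_steps(40)
40 is even -> collatz_steps(20)
20 is even -> collatz_steps(10)
10 is even -> collatz_steps(5)
5 is odd -> 3*5+1 = 16 -> collatz_steps(16)
16 is even -> collatz_steps(8)
8 is even -> collatz_steps(4)
4 is even -> collatz_steps(2)
2 is even -> collatz_steps(1)
Reached 1 after 20 steps
= 20


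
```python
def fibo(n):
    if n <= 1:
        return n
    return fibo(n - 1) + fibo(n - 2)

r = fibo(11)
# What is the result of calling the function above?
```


fibo(11)
= fibo(10) + fibo(9)
= (fibo(9) + fibo(8)) + fibo(9)
Computing bottom-up: fibo(0)=0, fibo(1)=1, fibo(2)=1, fibo(3)=2, fibo(4)=3, fibo(5)=5, fibo(6)=8, fibo(7)=13, fibo(8)=21, fibo(9)=34, fibo(10)=55, fibo(11)=89
= 89


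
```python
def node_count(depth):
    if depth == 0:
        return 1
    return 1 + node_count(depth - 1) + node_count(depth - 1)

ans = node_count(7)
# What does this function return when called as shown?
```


node_count(7)
= 1 + node_count(6) + node_count(6)
= 1 + 2 * node_count(6)
node_count(k) = 2^(k+1) - 1
node_count(0) = 1
node_count(1) = 3
node_count(2) = 7
node_count(3) = 15
node_count(4) = 31
node_count(7) = 2^8 - 1 = 255


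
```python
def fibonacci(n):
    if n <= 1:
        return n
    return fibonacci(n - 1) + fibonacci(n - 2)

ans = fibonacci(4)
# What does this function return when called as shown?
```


fibonacci(4)
= fibonacci(3) + fibonacci(2)
= (fibonacci(2) + fibonacci(1)) + fibonacci(2)
Computing bottom-up: fibonacci(0)=0, fibonacci(1)=1, fibonacci(2)=1, fibonacci(3)=2, fibonacci(4)=3
= 3


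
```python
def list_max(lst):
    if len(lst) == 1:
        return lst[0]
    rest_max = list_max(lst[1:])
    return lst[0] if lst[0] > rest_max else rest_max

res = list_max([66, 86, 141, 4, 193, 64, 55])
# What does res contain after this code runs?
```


list_max([66, 86, 141, 4, 193, 64, 55])
= compare 66 with list_max([86, 141, 4, 193, 64, 55])
= compare 86 with list_max([141, 4, 193, 64, 55])
= compare 141 with list_max([4, 193, 64, 55])
= compare 4 with list_max([193, 64, 55])
= compare 193 with list_max([64, 55])
= compare 64 with list_max([55])
Base: list_max([55]) = 55
compare 64 with 55: max = 64
compare 193 with 64: max = 193
compare 4 with 193: max = 193
compare 141 with 193: max = 193
compare 86 with 193: max = 193
compare 66 with 193: max = 193
= 193


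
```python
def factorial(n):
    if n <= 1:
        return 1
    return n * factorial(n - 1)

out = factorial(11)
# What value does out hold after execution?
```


factorial(11)
= 11 * factorial(10)
= 11 * 10 * factorial(9)
= 11 * 10 * 9 * factorial(8)
= 11 * 10 * 9 * 8 * factorial(7)
= 11 * 10 * 9 * 8 * 7 * factorial(6)
= 11 * 10 * 9 * 8 * 7 * 6 * factorial(5)
= 11 * 10 * 9 * 8 * 7 * 6 * 5 * factorial(4)
= 11 * 10 * 9 * 8 * 7 * 6 * 5 * 4 * factorial(3)
= 11 * 10 * 9 * 8 * 7 * 6 * 5 * 4 * 3 * factorial(2)
= 11 * 10 * 9 * 8 * 7 * 6 * 5 * 4 * 3 * 2 * factorial(1)
= 11 * 10 * 9 * 8 * 7 * 6 * 5 * 4 * 3 * 2 * 1
= 39916800


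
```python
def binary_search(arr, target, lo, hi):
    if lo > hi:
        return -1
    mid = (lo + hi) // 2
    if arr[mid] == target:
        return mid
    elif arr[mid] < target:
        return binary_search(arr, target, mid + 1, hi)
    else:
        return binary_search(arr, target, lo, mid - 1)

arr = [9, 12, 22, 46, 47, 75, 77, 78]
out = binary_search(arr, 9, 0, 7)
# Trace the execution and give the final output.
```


binary_search(arr, 9, 0, 7)
lo=0, hi=7, mid=3, arr[mid]=46
46 > 9, search left half
lo=0, hi=2, mid=1, arr[mid]=12
12 > 9, search left half
lo=0, hi=0, mid=0, arr[mid]=9
arr[0] == 9, found at index 0
= 0


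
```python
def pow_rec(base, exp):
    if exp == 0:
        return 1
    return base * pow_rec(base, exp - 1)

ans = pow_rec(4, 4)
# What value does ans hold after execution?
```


pow_rec(4, 4)
= 4 * pow_rec(4, 3)
= 4 * 4 * pow_rec(4, 2)
= 4 * 4 * 4 * pow_rec(4, 1)
= 4 * 4 * 4 * 4 * pow_rec(4, 0)
= 4 * 4 * 4 * 4 * 1
= 256


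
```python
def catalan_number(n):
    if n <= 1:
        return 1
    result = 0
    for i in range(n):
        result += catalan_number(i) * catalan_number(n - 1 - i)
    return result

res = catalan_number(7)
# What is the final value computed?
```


catalan_number(7)
= sum of catalan_number(i) * catalan_number(7-1-i) for i in 0..6
First compute sub-values bottom-up:
  catalan_number(0) = 1, catalan_number(1) = 1
  catalan_number(2) = 1*1 + 1*1 = 2
  catalan_number(3) = 1*2 + 1*1 + 2*1 = 5
  catalan_number(4) = 1*5 + 1*2 + 2*1 + 5*1 = 14
  catalan_number(5) = 1*14 + 1*5 + 2*2 + 5*1 + 14*1 = 42
  catalan_number(6) = 1*42 + 1*14 + 2*5 + 5*2 + 14*1 + 42*1 = 132
Now catalan_number(7):
  catalan_number(0)*catalan_number(6) = 1*132 = 132
  catalan_number(1)*catalan_number(5) = 1*42 = 42
  catalan_number(2)*catalan_number(4) = 2*14 = 28
  catalan_number(3)*catalan_number(3) = 5*5 = 25
  catalan_number(4)*catalan_number(2) = 14*2 = 28
  catalan_number(5)*catalan_number(1) = 42*1 = 42
  catalan_number(6)*catalan_number(0) = 132*1 = 132
= 132 + 42 + 28 + 25 + 28 + 42 + 132
= 429


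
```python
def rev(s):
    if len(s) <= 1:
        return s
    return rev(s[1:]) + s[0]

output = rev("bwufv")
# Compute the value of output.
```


rev("bwufv")
= rev("wufv") + "b"
= rev("ufv") + "w" + "b"
= rev("fv") + "u" + "w" + "b"
= rev("v") + "f" + "u" + "w" + "b"
= "v" + "f" + "u" + "w" + "b"
= "vfuwb"


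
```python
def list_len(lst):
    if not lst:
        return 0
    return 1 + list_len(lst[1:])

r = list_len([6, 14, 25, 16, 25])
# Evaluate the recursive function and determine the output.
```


list_len([6, 14, 25, 16, 25])
= 1 + list_len([14, 25, 16, 25])
= 1 + 1 + list_len([25, 16, 25])
= 1 + 1 + 1 + list_len([16, 25])
= 1 + 1 + 1 + 1 + list_len([25])
= 1 + 1 + 1 + 1 + 1 + list_len([])
= 1 + 1 + 1 + 1 + 1 + 0
= 5


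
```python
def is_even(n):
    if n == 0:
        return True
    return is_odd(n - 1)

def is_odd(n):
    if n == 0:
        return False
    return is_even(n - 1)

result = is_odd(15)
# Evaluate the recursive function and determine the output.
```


is_odd(15)
= is_even(14)
= is_odd(13)
= is_even(12)
= is_odd(11)
= is_even(10)
= is_odd(9)
= is_even(8)
= is_odd(7)
= is_even(6)
= is_odd(5)
= is_even(4)
= is_odd(3)
= is_even(2)
= is_odd(1)
= is_even(0)
n == 0: return True
= True


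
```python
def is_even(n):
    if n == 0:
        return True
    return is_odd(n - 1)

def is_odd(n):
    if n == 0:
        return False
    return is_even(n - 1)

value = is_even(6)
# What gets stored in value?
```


is_even(6)
= is_odd(5)
= is_even(4)
= is_odd(3)
= is_even(2)
= is_odd(1)
= is_even(0)
n == 0: return True
= True


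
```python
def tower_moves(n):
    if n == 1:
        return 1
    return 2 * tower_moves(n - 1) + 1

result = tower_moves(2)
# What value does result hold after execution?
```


tower_moves(2)
= 2 * tower_moves(1) + 1
Now compute bottom-up:
tower_moves(1) = 1
tower_moves(2) = 2 * 1 + 1 = 3
= 3


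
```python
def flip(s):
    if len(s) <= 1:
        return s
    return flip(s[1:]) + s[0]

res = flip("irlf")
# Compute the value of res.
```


flip("irlf")
= flip("rlf") + "i"
= flip("lf") + "r" + "i"
= flip("f") + "l" + "r" + "i"
= "f" + "l" + "r" + "i"
= "flri"


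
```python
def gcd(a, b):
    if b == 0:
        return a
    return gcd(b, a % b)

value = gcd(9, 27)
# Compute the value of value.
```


gcd(9, 27)
= gcd(27, 9 % 27) = gcd(27, 9)
= gcd(9, 27 % 9) = gcd(9, 0)
b == 0, return a = 9


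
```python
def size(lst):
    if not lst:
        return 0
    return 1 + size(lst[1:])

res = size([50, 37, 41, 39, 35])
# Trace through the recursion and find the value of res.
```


size([50, 37, 41, 39, 35])
= 1 + size([37, 41, 39, 35])
= 1 + 1 + size([41, 39, 35])
= 1 + 1 + 1 + size([39, 35])
= 1 + 1 + 1 + 1 + size([35])
= 1 + 1 + 1 + 1 + 1 + size([])
= 1 + 1 + 1 + 1 + 1 + 0
= 5


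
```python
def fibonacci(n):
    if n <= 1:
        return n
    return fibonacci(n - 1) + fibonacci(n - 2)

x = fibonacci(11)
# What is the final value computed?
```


fibonacci(11)
= fibonacci(10) + fibonacci(9)
= (fibonacci(9) + fibonacci(8)) + fibonacci(9)
Computing bottom-up: fibonacci(0)=0, fibonacci(1)=1, fibonacci(2)=1, fibonacci(3)=2, fibonacci(4)=3, fibonacci(5)=5, fibonacci(6)=8, fibonacci(7)=13, fibonacci(8)=21, fibonacci(9)=34, fibonacci(10)=55, fibonacci(11)=89
= 89


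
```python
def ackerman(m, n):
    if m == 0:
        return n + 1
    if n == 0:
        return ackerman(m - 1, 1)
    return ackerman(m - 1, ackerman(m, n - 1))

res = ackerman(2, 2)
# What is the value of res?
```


ackerman(2, 2)
= ackerman(1, ackerman(2, 1))
First compute ackerman(2, 1) = 5
= ackerman(1, 5)
= 7


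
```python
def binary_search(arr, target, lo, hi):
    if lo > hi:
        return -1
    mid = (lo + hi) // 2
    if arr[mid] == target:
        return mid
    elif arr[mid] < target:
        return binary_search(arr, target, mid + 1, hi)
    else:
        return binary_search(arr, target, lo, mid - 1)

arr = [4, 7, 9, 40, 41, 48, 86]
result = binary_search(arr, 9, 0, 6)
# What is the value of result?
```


binary_search(arr, 9, 0, 6)
lo=0, hi=6, mid=3, arr[mid]=40
40 > 9, search left half
lo=0, hi=2, mid=1, arr[mid]=7
7 < 9, search right half
lo=2, hi=2, mid=2, arr[mid]=9
arr[2] == 9, found at index 2
= 2


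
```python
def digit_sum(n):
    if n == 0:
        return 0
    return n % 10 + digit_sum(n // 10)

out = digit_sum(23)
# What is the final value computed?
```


digit_sum(23)
= 3 + digit_sum(2)
= 3 + 2 + digit_sum(0)
= 3 + 2 + 0
= 5


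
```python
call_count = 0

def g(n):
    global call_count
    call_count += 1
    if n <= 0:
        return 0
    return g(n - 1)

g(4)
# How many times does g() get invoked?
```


g(4) calls g(3) calls ... calls g(0)
Total calls: 4 + 1 (for base case) = 5


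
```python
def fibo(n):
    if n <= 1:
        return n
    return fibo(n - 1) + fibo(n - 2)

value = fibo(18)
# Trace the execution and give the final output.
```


fibo(18)
= fibo(17) + fibo(16)
= (fibo(16) + fibo(15)) + fibo(16)
Computing bottom-up: fibo(0)=0, fibo(1)=1, fibo(2)=1, fibo(3)=2, fibo(4)=3, fibo(5)=5, fibo(6)=8, fibo(7)=13, fibo(8)=21, fibo(9)=34, fibo(10)=55, fibo(11)=89, fibo(12)=144, fibo(13)=233, fibo(14)=377, fibo(15)=610, fibo(16)=987, fibo(17)=1597, fibo(18)=2584
= 2584


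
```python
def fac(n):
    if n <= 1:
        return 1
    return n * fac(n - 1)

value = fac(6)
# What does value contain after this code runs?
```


fac(6)
= 6 * fac(5)
= 6 * 5 * fac(4)
= 6 * 5 * 4 * fac(3)
= 6 * 5 * 4 * 3 * fac(2)
= 6 * 5 * 4 * 3 * 2 * fac(1)
= 6 * 5 * 4 * 3 * 2 * 1
= 720


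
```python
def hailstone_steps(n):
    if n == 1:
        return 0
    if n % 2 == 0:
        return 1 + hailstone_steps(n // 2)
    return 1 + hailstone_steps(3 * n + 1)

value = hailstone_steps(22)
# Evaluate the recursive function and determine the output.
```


hailstone_steps(22)
22 is even -> hailstone_steps(11)
11 is odd -> 3*11+1 = 34 -> hailstone_steps(34)
34 is even -> hailstone_steps(17)
17 is odd -> 3*17+1 = 52 -> hailstone_steps(52)
52 is even -> hailstone_steps(26)
26 is even -> hailstone_steps(13)
13 is odd -> 3*13+1 = 40 -> hailstone_steps(40)
40 is even -> hailstone_steps(20)
20 is even -> hailstone_steps(10)
10 is even -> hailstone_steps(5)
5 is odd -> 3*5+1 = 16 -> hailstone_steps(16)
16 is even -> hailstone_steps(8)
8 is even -> hailstone_steps(4)
4 is even -> hailstone_steps(2)
2 is even -> hailstone_steps(1)
Reached 1 after 15 steps
= 15


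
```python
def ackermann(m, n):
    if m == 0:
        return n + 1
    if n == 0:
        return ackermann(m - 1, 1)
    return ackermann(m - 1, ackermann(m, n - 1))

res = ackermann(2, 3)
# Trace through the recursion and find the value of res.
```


ackermann(2, 3)
= ackermann(1, ackermann(2, 2))
First compute ackermann(2, 2) = 7
= ackermann(1, 7)
= 9


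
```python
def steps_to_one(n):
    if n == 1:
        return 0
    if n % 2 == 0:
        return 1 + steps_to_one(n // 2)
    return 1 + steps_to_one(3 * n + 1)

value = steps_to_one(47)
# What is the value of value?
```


steps_to_one(47)
47 is odd -> 3*47+1 = 142 -> steps_to_one(142)
142 is even -> steps_to_one(71)
71 is odd -> 3*71+1 = 214 -> steps_to_one(214)
214 is even -> steps_to_one(107)
107 is odd -> 3*107+1 = 322 -> steps_to_one(322)
322 is even -> steps_to_one(161)
161 is odd -> 3*161+1 = 484 -> steps_to_one(484)
484 is even -> steps_to_one(242)
242 is even -> steps_to_one(121)
121 is odd -> 3*121+1 = 364 -> steps_to_one(364)
364 is even -> steps_to_one(182)
182 is even -> steps_to_one(91)
91 is odd -> 3*91+1 = 274 -> steps_to_one(274)
274 is even -> steps_to_one(137)
137 is odd -> 3*137+1 = 412 -> steps_to_one(412)
412 is even -> steps_to_one(206)
206 is even -> steps_to_one(103)
103 is odd -> 3*103+1 = 310 -> steps_to_one(310)
310 is even -> steps_to_one(155)
155 is odd -> 3*155+1 = 466 -> steps_to_one(466)
466 is even -> steps_to_one(233)
233 is odd -> 3*233+1 = 700 -> steps_to_one(700)
700 is even -> steps_to_one(350)
350 is even -> steps_to_one(175)
175 is odd -> 3*175+1 = 526 -> steps_to_one(526)
526 is even -> steps_to_one(263)
263 is odd -> 3*263+1 = 790 -> steps_to_one(790)
790 is even -> steps_to_one(395)
395 is odd -> 3*395+1 = 1186 -> steps_to_one(1186)
1186 is even -> steps_to_one(593)
593 is odd -> 3*593+1 = 1780 -> steps_to_one(1780)
1780 is even -> steps_to_one(890)
890 is even -> steps_to_one(445)
445 is odd -> 3*445+1 = 1336 -> steps_to_one(1336)
1336 is even -> steps_to_one(668)
668 is even -> steps_to_one(334)
334 is even -> steps_to_one(167)
167 is odd -> 3*167+1 = 502 -> steps_to_one(502)
502 is even -> steps_to_one(251)
251 is odd -> 3*251+1 = 754 -> steps_to_one(754)
754 is even -> steps_to_one(377)
377 is odd -> 3*377+1 = 1132 -> steps_to_one(1132)
1132 is even -> steps_to_one(566)
566 is even -> steps_to_one(283)
283 is odd -> 3*283+1 = 850 -> steps_to_one(850)
850 is even -> steps_to_one(425)
425 is odd -> 3*425+1 = 1276 -> steps_to_one(1276)
1276 is even -> steps_to_one(638)
638 is even -> steps_to_one(319)
319 is odd -> 3*319+1 = 958 -> steps_to_one(958)
958 is even -> steps_to_one(479)
479 is odd -> 3*479+1 = 1438 -> steps_to_one(1438)
1438 is even -> steps_to_one(719)
719 is odd -> 3*719+1 = 2158 -> steps_to_one(2158)
2158 is even -> steps_to_one(1079)
1079 is odd -> 3*1079+1 = 3238 -> steps_to_one(3238)
3238 is even -> steps_to_one(1619)
1619 is odd -> 3*1619+1 = 4858 -> steps_to_one(4858)
4858 is even -> steps_to_one(2429)
2429 is odd -> 3*2429+1 = 7288 -> steps_to_one(7288)
7288 is even -> steps_to_one(3644)
3644 is even -> steps_to_one(1822)
1822 is even -> steps_to_one(911)
911 is odd -> 3*911+1 = 2734 -> steps_to_one(2734)
2734 is even -> steps_to_one(1367)
1367 is odd -> 3*1367+1 = 4102 -> steps_to_one(4102)
4102 is even -> steps_to_one(2051)
2051 is odd -> 3*2051+1 = 6154 -> steps_to_one(6154)
6154 is even -> steps_to_one(3077)
3077 is odd -> 3*3077+1 = 9232 -> steps_to_one(9232)
9232 is even -> steps_to_one(4616)
4616 is even -> steps_to_one(2308)
2308 is even -> steps_to_one(1154)
1154 is even -> steps_to_one(577)
577 is odd -> 3*577+1 = 1732 -> steps_to_one(1732)
1732 is even -> steps_to_one(866)
866 is even -> steps_to_one(433)
433 is odd -> 3*433+1 = 1300 -> steps_to_one(1300)
1300 is even -> steps_to_one(650)
650 is even -> steps_to_one(325)
325 is odd -> 3*325+1 = 976 -> steps_to_one(976)
976 is even -> steps_to_one(488)
488 is even -> steps_to_one(244)
244 is even -> steps_to_one(122)
122 is even -> steps_to_one(61)
61 is odd -> 3*61+1 = 184 -> steps_to_one(184)
184 is even -> steps_to_one(92)
92 is even -> steps_to_one(46)
46 is even -> steps_to_one(23)
23 is odd -> 3*23+1 = 70 -> steps_to_one(70)
70 is even -> steps_to_one(35)
35 is odd -> 3*35+1 = 106 -> steps_to_one(106)
106 is even -> steps_to_one(53)
53 is odd -> 3*53+1 = 160 -> steps_to_one(160)
160 is even -> steps_to_one(80)
80 is even -> steps_to_one(40)
40 is even -> steps_to_one(20)
20 is even -> steps_to_one(10)
10 is even -> steps_to_one(5)
5 is odd -> 3*5+1 = 16 -> steps_to_one(16)
16 is even -> steps_to_one(8)
8 is even -> steps_to_one(4)
4 is even -> steps_to_one(2)
2 is even -> steps_to_one(1)
Reached 1 after 104 steps
= 104


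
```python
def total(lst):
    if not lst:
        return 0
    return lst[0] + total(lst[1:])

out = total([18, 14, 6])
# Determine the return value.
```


total([18, 14, 6])
= 18 + total([14, 6])
= 18 + 14 + total([6])
= 18 + 14 + 6 + total([])
= 18 + 14 + 6 + 0
= 38
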